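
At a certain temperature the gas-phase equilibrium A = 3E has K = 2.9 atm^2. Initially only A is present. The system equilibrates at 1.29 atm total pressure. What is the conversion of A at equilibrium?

Basis: 1 mol A initially; let X = conversion of A. Extent ξ = X.
At extent ξ: n_A = 1 − X; n_E = 3X.
Summing: n_T = 1 + 2X.
Mole fractions y_i = n_i/n_T; K = p_E^3 / (p_A) with p_i = y_i·P.
Substituting and setting equal to 2.9 atm^2 gives a polynomial in X; the root in (0,1) is X = 0.505.

X = 0.505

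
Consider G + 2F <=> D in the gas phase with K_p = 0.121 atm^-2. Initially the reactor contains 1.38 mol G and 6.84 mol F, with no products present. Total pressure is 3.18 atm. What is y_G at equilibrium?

Let X = conversion of G (basis 1.38 mol G); extent of reaction ξ = 1.38X.
Species balance: n_G = 1.38 − 1.38X; n_F = 6.84 − 2.76X; n_D = 1.38X.
n_T = Σnᵢ = 8.22 − 2.76X.
With p_i = (n_i/n_T)P, K_p = p_D / (p_G p_F^2).
This yields a degree-3 equation in X; solving on (0,1), X = 0.441.
Then n_G = 0.771, n_T = 7, so y_G = 0.110.

y_G = 0.110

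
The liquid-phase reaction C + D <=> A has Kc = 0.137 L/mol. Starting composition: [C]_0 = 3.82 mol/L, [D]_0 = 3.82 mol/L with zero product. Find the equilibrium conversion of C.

X = 0.275

Let X = conversion of C; extent ξ = 3.82·X mol/L.
Concentrations: [C] = 3.82 − 3.82X; [D] = 3.82 − 3.82X; [A] = 3.82X.
Kc = [A] / ([C] [D]).
Solving Kc = 0.137 for X ∈ (0,1): X = 0.275.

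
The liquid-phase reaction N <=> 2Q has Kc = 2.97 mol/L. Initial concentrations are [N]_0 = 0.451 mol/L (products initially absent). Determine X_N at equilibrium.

X = 0.701

Let X = conversion of N; extent ξ = 0.451·X mol/L.
Concentrations: [N] = 0.451 − 0.451X; [Q] = 0.902X.
Kc = [Q]^2 / ([N]).
Setting equal to 2.97 and solving for X on (0,1) gives X = 0.701.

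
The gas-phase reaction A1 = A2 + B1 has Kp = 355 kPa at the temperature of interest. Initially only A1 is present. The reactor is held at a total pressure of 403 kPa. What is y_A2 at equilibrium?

Basis: 1 mol A1 initially; let X = conversion of A1. Extent ξ = X.
Moles: n_A1 = 1 − X; n_A2 = X; n_B1 = X.
Total moles n_T = 1 + X.
With p_i = (n_i/n_T)P, Kp = p_A2 p_B1 / (p_A1).
Equating to 355 kPa and solving on 0 < X < 1: X = 0.684.
Then n_A2 = 0.684, n_T = 1.68, so y_A2 = 0.406.

y_A2 = 0.406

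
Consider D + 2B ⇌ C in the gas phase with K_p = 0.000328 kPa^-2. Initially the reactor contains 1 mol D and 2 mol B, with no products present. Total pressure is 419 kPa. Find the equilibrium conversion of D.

X = 0.812

Let X = conversion of D (basis 1 mol D); extent of reaction ξ = X.
Species balance: n_D = 1 − X; n_B = 2 − 2X; n_C = X.
Summing: n_T = 3 − 2X.
With p_i = (n_i/n_T)P, K_p = p_C / (p_D p_B^2).
Setting this equal to 0.000328 kPa^-2 and taking the physical root (0 < X < 1) gives X = 0.812.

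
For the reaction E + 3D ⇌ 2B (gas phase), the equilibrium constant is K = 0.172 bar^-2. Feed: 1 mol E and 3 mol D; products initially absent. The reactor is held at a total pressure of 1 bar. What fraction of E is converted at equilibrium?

X = 0.194

Take 1 mol E as basis and let X be its fractional conversion, so ξ = X.
At extent ξ: n_E = 1 − X; n_D = 3 − 3X; n_B = 2X.
Summing: n_T = 4 − 2X.
With p_i = (n_i/n_T)P, K = p_B^2 / (p_E p_D^3).
Equating to 0.172 bar^-2 and solving on 0 < X < 1: X = 0.194.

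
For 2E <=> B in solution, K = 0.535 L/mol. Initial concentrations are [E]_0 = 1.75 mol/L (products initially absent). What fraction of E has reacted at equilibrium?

X = 0.489

Let X = conversion of E; extent ξ = 1.75X/2 mol/L.
Concentrations: [E] = 1.75 − 1.75X; [B] = 0.875X.
K = [B] / ([E]^2).
This equals 0.535 at X = 0.489 (the root in 0 < X < 1).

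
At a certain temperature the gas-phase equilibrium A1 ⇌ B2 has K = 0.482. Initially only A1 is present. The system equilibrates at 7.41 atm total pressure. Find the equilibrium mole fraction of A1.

Let X = conversion of A1 (basis 1 mol A1); extent of reaction ξ = X.
Moles: n_A1 = 1 − X; n_B2 = X.
Since Δν = 0, n_T = 1 throughout.
With p_i = (n_i/n_T)P, K = p_B2 / (p_A1).
Substituting and setting equal to 0.482 gives a polynomial in X; the root in (0,1) is X = 0.325.
Then n_A1 = 0.675, n_T = 1, so y_A1 = 0.675.

y_A1 = 0.675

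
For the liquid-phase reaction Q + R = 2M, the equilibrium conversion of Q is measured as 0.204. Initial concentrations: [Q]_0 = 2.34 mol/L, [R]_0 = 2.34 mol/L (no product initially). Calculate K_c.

K_c = 0.263

Let X = conversion of Q.
Concentrations: [Q] = 2.34 − 2.34X; [R] = 2.34 − 2.34X; [M] = 4.68X.
At X = 0.204: [Q] = 1.86, [R] = 1.86, [M] = 0.955.
K_c = [M]^2 / ([Q] [R]) = 0.263.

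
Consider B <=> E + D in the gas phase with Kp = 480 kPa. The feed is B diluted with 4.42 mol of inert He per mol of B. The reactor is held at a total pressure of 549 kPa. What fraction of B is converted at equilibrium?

X = 0.864

Let X = conversion of B (basis 1 mol B); extent of reaction ξ = X.
Moles: n_B = 1 − X; n_E = X; n_D = X; n_I = 4.42 (inert).
Total moles n_T = 5.42 + X.
With p_i = (n_i/n_T)P, Kp = p_E p_D / (p_B).
This yields a degree-2 equation in X; solving on (0,1), X = 0.864.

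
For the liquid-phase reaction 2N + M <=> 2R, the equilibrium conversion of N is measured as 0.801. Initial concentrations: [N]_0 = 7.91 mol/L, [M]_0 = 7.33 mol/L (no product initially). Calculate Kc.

Let X = conversion of N.
Concentrations: [N] = 7.91 − 7.91X; [M] = 7.33 − 3.96X; [R] = 7.91X.
At X = 0.801: [N] = 1.57, [M] = 4.16, [R] = 6.34.
Kc = [R]^2 / ([N]^2 [M]) = 3.89 L/mol.

Kc = 3.89 L/mol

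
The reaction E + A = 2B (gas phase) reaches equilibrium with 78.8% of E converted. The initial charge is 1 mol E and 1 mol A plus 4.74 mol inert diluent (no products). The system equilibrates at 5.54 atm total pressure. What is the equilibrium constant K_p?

Take 1 mol E as basis and let X be its fractional conversion, so ξ = X.
Mole table: n_E = 1 − X; n_A = 1 − X; n_B = 2X; n_I = 4.74 (inert).
Total moles n_T = 6.74 (Δν = 0, constant).
At X = 0.788: n_E = 0.212, n_A = 0.212, n_B = 1.58, n_T = 6.74.
p_i = (n_i/n_T)·P. K_p = p_B^2 / (p_E p_A) = 55.3.

K_p = 55.3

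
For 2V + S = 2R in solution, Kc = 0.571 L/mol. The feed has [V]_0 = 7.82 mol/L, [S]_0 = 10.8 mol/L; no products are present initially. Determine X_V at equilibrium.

X = 0.683

Let X = conversion of V; extent ξ = 7.82X/2 mol/L.
Concentrations: [V] = 7.82 − 7.82X; [S] = 10.8 − 3.91X; [R] = 7.82X.
Kc = [R]^2 / ([V]^2 [S]).
This equals 0.571 at X = 0.683 (the root in 0 < X < 1).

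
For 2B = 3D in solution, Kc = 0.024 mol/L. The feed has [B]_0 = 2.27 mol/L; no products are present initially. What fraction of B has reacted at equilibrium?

Let X = conversion of B; extent ξ = 2.27X/2 mol/L.
Concentrations: [B] = 2.27 − 2.27X; [D] = 3.41X.
Kc = [D]^3 / ([B]^2).
Setting equal to 0.024 and solving for X on (0,1) gives X = 0.133.

X = 0.133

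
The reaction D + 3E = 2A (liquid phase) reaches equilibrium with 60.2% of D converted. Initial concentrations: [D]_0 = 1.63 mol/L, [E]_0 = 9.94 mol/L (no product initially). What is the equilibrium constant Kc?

Kc = 0.0173 (mol/L)^-2

Let X = conversion of D.
Concentrations: [D] = 1.63 − 1.63X; [E] = 9.94 − 4.89X; [A] = 3.26X.
At X = 0.602: [D] = 0.649, [E] = 7, [A] = 1.96.
Kc = [A]^2 / ([D] [E]^3) = 0.0173 (mol/L)^-2.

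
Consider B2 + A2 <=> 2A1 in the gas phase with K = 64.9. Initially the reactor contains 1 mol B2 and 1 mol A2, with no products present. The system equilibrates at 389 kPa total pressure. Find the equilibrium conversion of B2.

Basis: 1 mol B2 initially; let X = conversion of B2. Extent ξ = X.
At extent ξ: n_B2 = 1 − X; n_A2 = 1 − X; n_A1 = 2X.
n_T stays at 2 (no change in mole number).
y_i = n_i/n_T, p_i = y_i·P. K = p_A1^2 / (p_B2 p_A2).
Setting this equal to 64.9 and taking the physical root (0 < X < 1) gives X = 0.801.

X = 0.801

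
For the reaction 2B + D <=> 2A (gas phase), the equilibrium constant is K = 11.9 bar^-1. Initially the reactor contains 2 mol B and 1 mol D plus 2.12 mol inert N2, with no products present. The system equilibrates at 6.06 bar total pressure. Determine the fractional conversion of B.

Take 2 mol B as basis and let X be its fractional conversion, so ξ = X.
Species balance: n_B = 2 − 2X; n_D = 1 − X; n_A = 2X; n_I = 2.12 (inert).
Total moles n_T = 5.12 − X.
Mole fractions y_i = n_i/n_T; K = p_A^2 / (p_B^2 p_D) with p_i = y_i·P.
Setting this equal to 11.9 bar^-1 and taking the physical root (0 < X < 1) gives X = 0.691.

X = 0.691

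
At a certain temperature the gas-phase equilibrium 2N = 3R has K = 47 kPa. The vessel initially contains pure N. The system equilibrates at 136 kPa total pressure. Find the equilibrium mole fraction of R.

Let X = conversion of N (basis 1 mol N); extent of reaction ξ = 0.5X.
Species balance: n_N = 1 − X; n_R = 1.5X.
Total moles n_T = 1 + 0.5X.
Mole fractions y_i = n_i/n_T; K = p_R^3 / (p_N^2) with p_i = y_i·P.
Substituting and setting equal to 47 kPa gives a polynomial in X; the root in (0,1) is X = 0.365.
Then n_R = 0.548, n_T = 1.18, so y_R = 0.463.

y_R = 0.463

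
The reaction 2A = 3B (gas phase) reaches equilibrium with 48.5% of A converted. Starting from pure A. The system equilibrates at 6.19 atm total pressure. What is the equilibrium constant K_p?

K_p = 7.23 atm

Take 1 mol A as basis and let X be its fractional conversion, so ξ = 0.5X.
Species balance: n_A = 1 − X; n_B = 1.5X.
Summing: n_T = 1 + 0.5X.
At X = 0.485: n_A = 0.515, n_B = 0.728, n_T = 1.24.
p_i = (n_i/n_T)·P. K_p = p_B^3 / (p_A^2) = 7.23 atm.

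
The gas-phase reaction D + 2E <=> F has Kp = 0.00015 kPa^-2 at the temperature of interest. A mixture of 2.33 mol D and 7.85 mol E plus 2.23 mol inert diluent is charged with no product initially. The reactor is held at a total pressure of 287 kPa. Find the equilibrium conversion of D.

X = 0.747

Take 2.33 mol D as basis and let X be its fractional conversion, so ξ = 2.33X.
Species balance: n_D = 2.33 − 2.33X; n_E = 7.85 − 4.66X; n_F = 2.33X; n_I = 2.23 (inert).
n_T = Σnᵢ = 12.4 − 4.66X.
Mole fractions y_i = n_i/n_T; Kp = p_F / (p_D p_E^2) with p_i = y_i·P.
Equating to 0.00015 kPa^-2 and solving on 0 < X < 1: X = 0.747.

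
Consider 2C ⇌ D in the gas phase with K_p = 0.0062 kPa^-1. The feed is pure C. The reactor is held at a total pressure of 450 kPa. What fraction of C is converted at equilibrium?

Basis: 1 mol C initially; let X = conversion of C. Extent ξ = 0.5X.
Moles: n_C = 1 − X; n_D = 0.5X.
Total moles n_T = 1 − 0.5X.
Mole fractions y_i = n_i/n_T; K_p = p_D / (p_C^2) with p_i = y_i·P.
This yields a degree-2 equation in X; solving on (0,1), X = 0.713.

X = 0.713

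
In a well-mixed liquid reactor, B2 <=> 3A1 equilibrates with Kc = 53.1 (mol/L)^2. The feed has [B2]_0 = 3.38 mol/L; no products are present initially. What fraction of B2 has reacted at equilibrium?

X = 0.455

Let X = conversion of B2; extent ξ = 3.38·X mol/L.
Concentrations: [B2] = 3.38 − 3.38X; [A1] = 10.1X.
Kc = [A1]^3 / ([B2]).
Setting equal to 53.1 and solving for X on (0,1) gives X = 0.455.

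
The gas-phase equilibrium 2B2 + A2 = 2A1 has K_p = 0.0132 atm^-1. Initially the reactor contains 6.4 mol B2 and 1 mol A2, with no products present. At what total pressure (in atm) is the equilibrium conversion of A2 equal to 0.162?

P = 1.86 atm

Take 1 mol A2 as basis and let X be its fractional conversion, so ξ = X.
Species balance: n_B2 = 6.4 − 2X; n_A2 = 1 − X; n_A1 = 2X.
Total moles n_T = 7.4 − X.
K_p = p_A1^2 / (p_B2^2 p_A2) with p_i = (n_i/n_T)·P.
At X = 0.162: the mole-fraction product g(X) = Π y_i^ν_i = 0.02456. Since K_p = g(X)·P^{-1}, P = (g/K_p)^(1/1) = (0.02456/0.0132)^(1/1) = 1.86 atm.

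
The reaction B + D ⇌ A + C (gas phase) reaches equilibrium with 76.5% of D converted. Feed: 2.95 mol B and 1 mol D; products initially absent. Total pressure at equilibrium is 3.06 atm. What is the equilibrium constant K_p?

Let X = conversion of D (basis 1 mol D); extent of reaction ξ = X.
Moles: n_B = 2.95 − X; n_D = 1 − X; n_A = X; n_C = X.
Total moles n_T = 3.95 (Δν = 0, constant).
At X = 0.765: n_B = 2.19, n_D = 0.235, n_A = 0.765, n_C = 0.765, n_T = 3.95.
p_i = (n_i/n_T)·P. K_p = p_A p_C / (p_B p_D) = 1.14.

K_p = 1.14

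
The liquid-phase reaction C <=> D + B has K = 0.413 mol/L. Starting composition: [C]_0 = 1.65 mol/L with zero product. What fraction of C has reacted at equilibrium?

Let X = conversion of C; extent ξ = 1.65·X mol/L.
Concentrations: [C] = 1.65 − 1.65X; [D] = 1.65X; [B] = 1.65X.
K = [D] [B] / ([C]).
Equating to 0.413 mol/L: the physical root is X = 0.391.

X = 0.391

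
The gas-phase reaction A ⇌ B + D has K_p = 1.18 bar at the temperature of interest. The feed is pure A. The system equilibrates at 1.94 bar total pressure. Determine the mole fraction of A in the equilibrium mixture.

Basis: 1 mol A initially; let X = conversion of A. Extent ξ = X.
Moles: n_A = 1 − X; n_B = X; n_D = X.
n_T = Σnᵢ = 1 + X.
Mole fractions y_i = n_i/n_T; K_p = p_B p_D / (p_A) with p_i = y_i·P.
This yields a degree-2 equation in X; solving on (0,1), X = 0.615.
Then n_A = 0.385, n_T = 1.61, so y_A = 0.238.

y_A = 0.238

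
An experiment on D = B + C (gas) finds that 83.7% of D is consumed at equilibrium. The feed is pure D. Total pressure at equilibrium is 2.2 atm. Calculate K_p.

Take 1 mol D as basis and let X be its fractional conversion, so ξ = X.
Species balance: n_D = 1 − X; n_B = X; n_C = X.
Total moles n_T = 1 + X.
At X = 0.837: n_D = 0.163, n_B = 0.837, n_C = 0.837, n_T = 1.84.
p_i = (n_i/n_T)·P. K_p = p_B p_C / (p_D) = 5.15 atm.

K_p = 5.15 atm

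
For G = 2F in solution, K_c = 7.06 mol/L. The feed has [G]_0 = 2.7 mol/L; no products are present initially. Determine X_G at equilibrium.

X = 0.545

Let X = conversion of G; extent ξ = 2.7·X mol/L.
Concentrations: [G] = 2.7 − 2.7X; [F] = 5.4X.
K_c = [F]^2 / ([G]).
Setting equal to 7.06 and solving for X on (0,1) gives X = 0.545.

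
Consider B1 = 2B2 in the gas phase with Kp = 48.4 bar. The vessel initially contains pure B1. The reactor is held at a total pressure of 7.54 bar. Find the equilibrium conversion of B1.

Take 1 mol B1 as basis and let X be its fractional conversion, so ξ = X.
Moles: n_B1 = 1 − X; n_B2 = 2X.
n_T = Σnᵢ = 1 + X.
y_i = n_i/n_T, p_i = y_i·P. Kp = p_B2^2 / (p_B1).
This yields a degree-2 equation in X; solving on (0,1), X = 0.785.

X = 0.785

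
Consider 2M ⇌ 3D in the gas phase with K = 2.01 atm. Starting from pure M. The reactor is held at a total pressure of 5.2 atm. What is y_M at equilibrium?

y_M = 0.526

Let X = conversion of M (basis 1 mol M); extent of reaction ξ = 0.5X.
Mole table: n_M = 1 − X; n_D = 1.5X.
n_T = Σnᵢ = 1 + 0.5X.
Mole fractions y_i = n_i/n_T; K = p_D^3 / (p_M^2) with p_i = y_i·P.
This yields a degree-3 equation in X; solving on (0,1), X = 0.376.
Then n_M = 0.624, n_T = 1.19, so y_M = 0.526.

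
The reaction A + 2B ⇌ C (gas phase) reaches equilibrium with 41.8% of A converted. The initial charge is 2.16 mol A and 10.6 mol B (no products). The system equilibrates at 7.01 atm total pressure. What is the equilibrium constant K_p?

K_p = 0.0227 atm^-2

Take 2.16 mol A as basis and let X be its fractional conversion, so ξ = 2.16X.
At extent ξ: n_A = 2.16 − 2.16X; n_B = 10.6 − 4.32X; n_C = 2.16X.
Summing: n_T = 12.8 − 4.32X.
At X = 0.418: n_A = 1.26, n_B = 8.79, n_C = 0.903, n_T = 11.
p_i = (n_i/n_T)·P. K_p = p_C / (p_A p_B^2) = 0.0227 atm^-2.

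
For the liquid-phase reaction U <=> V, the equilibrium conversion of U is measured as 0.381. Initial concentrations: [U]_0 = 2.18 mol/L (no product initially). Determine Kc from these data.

Let X = conversion of U.
Concentrations: [U] = 2.18 − 2.18X; [V] = 2.18X.
At X = 0.381: [U] = 1.35, [V] = 0.831.
Kc = [V] / ([U]) = 0.616.

Kc = 0.616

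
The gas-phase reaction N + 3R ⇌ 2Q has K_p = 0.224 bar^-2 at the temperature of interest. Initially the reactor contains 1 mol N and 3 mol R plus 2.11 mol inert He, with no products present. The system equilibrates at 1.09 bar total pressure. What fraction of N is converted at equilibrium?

Let X = conversion of N (basis 1 mol N); extent of reaction ξ = X.
Species balance: n_N = 1 − X; n_R = 3 − 3X; n_Q = 2X; n_I = 2.11 (inert).
Summing: n_T = 6.11 − 2X.
With p_i = (n_i/n_T)P, K_p = p_Q^2 / (p_N p_R^3).
Substituting and setting equal to 0.224 bar^-2 gives a polynomial in X; the root in (0,1) is X = 0.163.

X = 0.163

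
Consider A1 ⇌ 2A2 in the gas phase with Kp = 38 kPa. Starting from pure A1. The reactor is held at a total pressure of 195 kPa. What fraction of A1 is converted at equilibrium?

X = 0.216

Take 1 mol A1 as basis and let X be its fractional conversion, so ξ = X.
Mole table: n_A1 = 1 − X; n_A2 = 2X.
Total moles n_T = 1 + X.
Mole fractions y_i = n_i/n_T; Kp = p_A2^2 / (p_A1) with p_i = y_i·P.
This yields a degree-2 equation in X; solving on (0,1), X = 0.216.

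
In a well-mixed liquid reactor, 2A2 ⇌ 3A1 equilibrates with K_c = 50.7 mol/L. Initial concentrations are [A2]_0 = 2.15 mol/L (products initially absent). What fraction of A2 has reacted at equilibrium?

Let X = conversion of A2; extent ξ = 2.15X/2 mol/L.
Concentrations: [A2] = 2.15 − 2.15X; [A1] = 3.22X.
K_c = [A1]^3 / ([A2]^2).
Equating to 50.7 mol/L: the physical root is X = 0.753.

X = 0.753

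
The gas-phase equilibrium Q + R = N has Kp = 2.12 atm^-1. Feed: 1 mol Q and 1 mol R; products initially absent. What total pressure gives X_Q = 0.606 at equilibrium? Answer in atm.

Take 1 mol Q as basis and let X be its fractional conversion, so ξ = X.
At extent ξ: n_Q = 1 − X; n_R = 1 − X; n_N = X.
Total moles n_T = 2 − X.
Kp = p_N / (p_Q p_R) with p_i = (n_i/n_T)·P.
At X = 0.606: the mole-fraction product g(X) = Π y_i^ν_i = 5.442. Since Kp = g(X)·P^{-1}, P = (g/Kp)^(1/1) = (5.442/2.12)^(1/1) = 2.57 atm.

P = 2.57 atm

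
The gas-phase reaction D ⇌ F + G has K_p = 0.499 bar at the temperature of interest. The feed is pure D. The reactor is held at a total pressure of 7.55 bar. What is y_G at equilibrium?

y_G = 0.199

Let X = conversion of D (basis 1 mol D); extent of reaction ξ = X.
Mole table: n_D = 1 − X; n_F = X; n_G = X.
Total moles n_T = 1 + X.
y_i = n_i/n_T, p_i = y_i·P. K_p = p_F p_G / (p_D).
Substituting and setting equal to 0.499 bar gives a polynomial in X; the root in (0,1) is X = 0.249.
Then n_G = 0.249, n_T = 1.25, so y_G = 0.199.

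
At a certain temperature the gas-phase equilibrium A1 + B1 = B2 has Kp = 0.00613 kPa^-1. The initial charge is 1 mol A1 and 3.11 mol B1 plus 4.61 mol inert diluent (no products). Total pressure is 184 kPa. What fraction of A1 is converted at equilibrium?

Let X = conversion of A1 (basis 1 mol A1); extent of reaction ξ = X.
At extent ξ: n_A1 = 1 − X; n_B1 = 3.11 − X; n_B2 = X; n_I = 4.61 (inert).
Total moles n_T = 8.72 − X.
y_i = n_i/n_T, p_i = y_i·P. Kp = p_B2 / (p_A1 p_B1).
Substituting and setting equal to 0.00613 kPa^-1 gives a polynomial in X; the root in (0,1) is X = 0.275.

X = 0.275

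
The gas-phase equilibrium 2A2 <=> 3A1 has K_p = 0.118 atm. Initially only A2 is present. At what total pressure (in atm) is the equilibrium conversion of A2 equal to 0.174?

P = 4.92 atm

Take 1 mol A2 as basis and let X be its fractional conversion, so ξ = 0.5X.
At extent ξ: n_A2 = 1 − X; n_A1 = 1.5X.
n_T = Σnᵢ = 1 + 0.5X.
K_p = p_A1^3 / (p_A2^2) with p_i = (n_i/n_T)·P.
At X = 0.174: the mole-fraction product g(X) = Π y_i^ν_i = 0.02397. Since K_p = g(X)·P^{1}, P = (K_p/g)^(1/1) = (0.118/0.02397)^(1/1) = 4.92 atm.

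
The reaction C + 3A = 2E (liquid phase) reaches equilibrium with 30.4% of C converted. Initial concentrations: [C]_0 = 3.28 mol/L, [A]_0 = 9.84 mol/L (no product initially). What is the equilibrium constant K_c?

K_c = 0.00542 (mol/L)^-2

Let X = conversion of C.
Concentrations: [C] = 3.28 − 3.28X; [A] = 9.84 − 9.84X; [E] = 6.56X.
At X = 0.304: [C] = 2.28, [A] = 6.85, [E] = 1.99.
K_c = [E]^2 / ([C] [A]^3) = 0.00542 (mol/L)^-2.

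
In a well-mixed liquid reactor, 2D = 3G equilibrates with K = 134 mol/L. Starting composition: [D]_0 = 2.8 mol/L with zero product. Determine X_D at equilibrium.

X = 0.807

Let X = conversion of D; extent ξ = 2.8X/2 mol/L.
Concentrations: [D] = 2.8 − 2.8X; [G] = 4.2X.
K = [G]^3 / ([D]^2).
Setting equal to 134 and solving for X on (0,1) gives X = 0.807.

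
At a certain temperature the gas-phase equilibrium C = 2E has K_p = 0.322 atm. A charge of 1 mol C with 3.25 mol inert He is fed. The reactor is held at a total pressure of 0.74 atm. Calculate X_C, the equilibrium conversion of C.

Take 1 mol C as basis and let X be its fractional conversion, so ξ = X.
Moles: n_C = 1 − X; n_E = 2X; n_I = 3.25 (inert).
n_T = Σnᵢ = 4.25 + X.
With p_i = (n_i/n_T)P, K_p = p_E^2 / (p_C).
This yields a degree-2 equation in X; solving on (0,1), X = 0.506.

X = 0.506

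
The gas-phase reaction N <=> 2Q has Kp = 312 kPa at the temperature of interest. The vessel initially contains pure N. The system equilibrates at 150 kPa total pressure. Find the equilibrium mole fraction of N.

Take 1 mol N as basis and let X be its fractional conversion, so ξ = X.
At extent ξ: n_N = 1 − X; n_Q = 2X.
n_T = Σnᵢ = 1 + X.
Mole fractions y_i = n_i/n_T; Kp = p_Q^2 / (p_N) with p_i = y_i·P.
Setting this equal to 312 kPa and taking the physical root (0 < X < 1) gives X = 0.585.
Then n_N = 0.415, n_T = 1.58, so y_N = 0.262.

y_N = 0.262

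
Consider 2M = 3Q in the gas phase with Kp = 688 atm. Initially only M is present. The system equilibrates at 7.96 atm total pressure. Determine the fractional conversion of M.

X = 0.867

Basis: 1 mol M initially; let X = conversion of M. Extent ξ = 0.5X.
Species balance: n_M = 1 − X; n_Q = 1.5X.
Summing: n_T = 1 + 0.5X.
y_i = n_i/n_T, p_i = y_i·P. Kp = p_Q^3 / (p_M^2).
This yields a degree-3 equation in X; solving on (0,1), X = 0.867.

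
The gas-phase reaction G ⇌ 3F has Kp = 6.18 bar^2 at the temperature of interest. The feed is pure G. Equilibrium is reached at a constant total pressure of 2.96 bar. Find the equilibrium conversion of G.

X = 0.368

Take 1 mol G as basis and let X be its fractional conversion, so ξ = X.
At extent ξ: n_G = 1 − X; n_F = 3X.
Summing: n_T = 1 + 2X.
With p_i = (n_i/n_T)P, Kp = p_F^3 / (p_G).
Equating to 6.18 bar^2 and solving on 0 < X < 1: X = 0.368.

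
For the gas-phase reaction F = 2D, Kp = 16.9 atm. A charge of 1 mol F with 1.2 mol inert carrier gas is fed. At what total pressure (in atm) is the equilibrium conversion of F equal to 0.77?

Let X = conversion of F (basis 1 mol F); extent of reaction ξ = X.
Mole table: n_F = 1 − X; n_D = 2X; n_I = 1.2 (inert).
Summing: n_T = 2.2 + X.
Kp = p_D^2 / (p_F) with p_i = (n_i/n_T)·P.
At X = 0.77: the mole-fraction product g(X) = Π y_i^ν_i = 3.472. Since Kp = g(X)·P^{1}, P = (Kp/g)^(1/1) = (16.9/3.472)^(1/1) = 4.87 atm.

P = 4.87 atm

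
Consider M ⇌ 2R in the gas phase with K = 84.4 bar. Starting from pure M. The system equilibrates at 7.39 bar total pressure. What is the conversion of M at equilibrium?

X = 0.861

Let X = conversion of M (basis 1 mol M); extent of reaction ξ = X.
At extent ξ: n_M = 1 − X; n_R = 2X.
n_T = Σnᵢ = 1 + X.
With p_i = (n_i/n_T)P, K = p_R^2 / (p_M).
This yields a degree-2 equation in X; solving on (0,1), X = 0.861.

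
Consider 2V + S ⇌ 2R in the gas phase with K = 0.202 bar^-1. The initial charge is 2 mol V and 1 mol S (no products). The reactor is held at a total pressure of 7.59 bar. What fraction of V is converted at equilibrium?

X = 0.376

Let X = conversion of V (basis 2 mol V); extent of reaction ξ = X.
Moles: n_V = 2 − 2X; n_S = 1 − X; n_R = 2X.
Summing: n_T = 3 − X.
y_i = n_i/n_T, p_i = y_i·P. K = p_R^2 / (p_V^2 p_S).
Setting this equal to 0.202 bar^-1 and taking the physical root (0 < X < 1) gives X = 0.376.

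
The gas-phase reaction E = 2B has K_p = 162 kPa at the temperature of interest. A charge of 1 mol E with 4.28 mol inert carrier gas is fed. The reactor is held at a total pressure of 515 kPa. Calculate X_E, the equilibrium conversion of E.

Basis: 1 mol E initially; let X = conversion of E. Extent ξ = X.
Species balance: n_E = 1 − X; n_B = 2X; n_I = 4.28 (inert).
n_T = Σnᵢ = 5.28 + X.
y_i = n_i/n_T, p_i = y_i·P. K_p = p_B^2 / (p_E).
Substituting and setting equal to 162 kPa gives a polynomial in X; the root in (0,1) is X = 0.484.

X = 0.484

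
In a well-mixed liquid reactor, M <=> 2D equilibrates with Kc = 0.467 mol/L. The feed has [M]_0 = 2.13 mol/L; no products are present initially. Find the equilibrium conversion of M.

Let X = conversion of M; extent ξ = 2.13·X mol/L.
Concentrations: [M] = 2.13 − 2.13X; [D] = 4.26X.
Kc = [D]^2 / ([M]).
Equating to 0.467 mol/L: the physical root is X = 0.208.

X = 0.208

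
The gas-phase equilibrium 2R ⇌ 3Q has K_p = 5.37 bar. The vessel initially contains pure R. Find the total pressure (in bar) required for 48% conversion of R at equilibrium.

Take 1 mol R as basis and let X be its fractional conversion, so ξ = 0.5X.
Mole table: n_R = 1 − X; n_Q = 1.5X.
n_T = Σnᵢ = 1 + 0.5X.
K_p = p_Q^3 / (p_R^2) with p_i = (n_i/n_T)·P.
At X = 0.48: the mole-fraction product g(X) = Π y_i^ν_i = 1.113. Since K_p = g(X)·P^{1}, P = (K_p/g)^(1/1) = (5.37/1.113)^(1/1) = 4.82 bar.

P = 4.82 bar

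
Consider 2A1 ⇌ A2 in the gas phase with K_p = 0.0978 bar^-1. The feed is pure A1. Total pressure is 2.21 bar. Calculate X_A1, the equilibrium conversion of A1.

Take 1 mol A1 as basis and let X be its fractional conversion, so ξ = 0.5X.
At extent ξ: n_A1 = 1 − X; n_A2 = 0.5X.
n_T = Σnᵢ = 1 − 0.5X.
With p_i = (n_i/n_T)P, K_p = p_A2 / (p_A1^2).
Setting this equal to 0.0978 bar^-1 and taking the physical root (0 < X < 1) gives X = 0.268.

X = 0.268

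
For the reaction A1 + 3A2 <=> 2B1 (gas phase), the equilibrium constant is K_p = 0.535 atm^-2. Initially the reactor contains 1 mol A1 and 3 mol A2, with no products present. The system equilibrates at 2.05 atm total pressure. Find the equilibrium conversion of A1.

Take 1 mol A1 as basis and let X be its fractional conversion, so ξ = X.
Moles: n_A1 = 1 − X; n_A2 = 3 − 3X; n_B1 = 2X.
Total moles n_T = 4 − 2X.
y_i = n_i/n_T, p_i = y_i·P. K_p = p_B1^2 / (p_A1 p_A2^3).
Setting this equal to 0.535 atm^-2 and taking the physical root (0 < X < 1) gives X = 0.418.

X = 0.418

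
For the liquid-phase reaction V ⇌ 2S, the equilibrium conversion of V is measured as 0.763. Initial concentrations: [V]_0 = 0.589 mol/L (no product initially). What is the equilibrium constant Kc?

Let X = conversion of V.
Concentrations: [V] = 0.589 − 0.589X; [S] = 1.18X.
At X = 0.763: [V] = 0.14, [S] = 0.899.
Kc = [S]^2 / ([V]) = 5.79 mol/L.

Kc = 5.79 mol/L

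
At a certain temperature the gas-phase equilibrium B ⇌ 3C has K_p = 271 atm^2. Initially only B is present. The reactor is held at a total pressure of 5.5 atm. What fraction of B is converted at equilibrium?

Basis: 1 mol B initially; let X = conversion of B. Extent ξ = X.
Moles: n_B = 1 − X; n_C = 3X.
n_T = Σnᵢ = 1 + 2X.
y_i = n_i/n_T, p_i = y_i·P. K_p = p_C^3 / (p_B).
Substituting and setting equal to 271 atm^2 gives a polynomial in X; the root in (0,1) is X = 0.781.

X = 0.781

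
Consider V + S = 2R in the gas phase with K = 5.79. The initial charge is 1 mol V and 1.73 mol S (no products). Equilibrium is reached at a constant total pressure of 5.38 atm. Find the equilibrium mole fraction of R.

y_R = 0.503

Take 1 mol V as basis and let X be its fractional conversion, so ξ = X.
Species balance: n_V = 1 − X; n_S = 1.73 − X; n_R = 2X.
n_T stays at 2.73 (no change in mole number).
y_i = n_i/n_T, p_i = y_i·P. K = p_R^2 / (p_V p_S).
Equating to 5.79 and solving on 0 < X < 1: X = 0.687.
Then n_R = 1.37, n_T = 2.73, so y_R = 0.503.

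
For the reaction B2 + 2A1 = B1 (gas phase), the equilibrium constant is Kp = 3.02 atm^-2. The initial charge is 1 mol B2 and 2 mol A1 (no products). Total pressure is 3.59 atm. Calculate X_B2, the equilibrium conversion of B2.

X = 0.782

Take 1 mol B2 as basis and let X be its fractional conversion, so ξ = X.
Mole table: n_B2 = 1 − X; n_A1 = 2 − 2X; n_B1 = X.
Summing: n_T = 3 − 2X.
y_i = n_i/n_T, p_i = y_i·P. Kp = p_B1 / (p_B2 p_A1^2).
Substituting and setting equal to 3.02 atm^-2 gives a polynomial in X; the root in (0,1) is X = 0.782.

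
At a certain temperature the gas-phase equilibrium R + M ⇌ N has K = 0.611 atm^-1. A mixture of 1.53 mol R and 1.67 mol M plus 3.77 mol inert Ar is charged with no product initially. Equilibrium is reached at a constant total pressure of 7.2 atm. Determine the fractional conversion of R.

Let X = conversion of R (basis 1.53 mol R); extent of reaction ξ = 1.53X.
At extent ξ: n_R = 1.53 − 1.53X; n_M = 1.67 − 1.53X; n_N = 1.53X; n_I = 3.77 (inert).
n_T = Σnᵢ = 6.97 − 1.53X.
With p_i = (n_i/n_T)P, K = p_N / (p_R p_M).
Equating to 0.611 atm^-1 and solving on 0 < X < 1: X = 0.417.

X = 0.417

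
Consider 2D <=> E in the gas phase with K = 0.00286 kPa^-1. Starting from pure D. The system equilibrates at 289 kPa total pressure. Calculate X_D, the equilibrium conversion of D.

Take 1 mol D as basis and let X be its fractional conversion, so ξ = 0.5X.
Moles: n_D = 1 − X; n_E = 0.5X.
Total moles n_T = 1 − 0.5X.
y_i = n_i/n_T, p_i = y_i·P. K = p_E / (p_D^2).
Substituting and setting equal to 0.00286 kPa^-1 gives a polynomial in X; the root in (0,1) is X = 0.518.

X = 0.518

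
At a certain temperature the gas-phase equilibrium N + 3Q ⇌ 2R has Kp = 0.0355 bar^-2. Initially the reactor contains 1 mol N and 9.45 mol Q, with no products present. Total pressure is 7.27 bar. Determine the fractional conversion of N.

Basis: 1 mol N initially; let X = conversion of N. Extent ξ = X.
Species balance: n_N = 1 − X; n_Q = 9.45 − 3X; n_R = 2X.
Total moles n_T = 10.4 − 2X.
y_i = n_i/n_T, p_i = y_i·P. Kp = p_R^2 / (p_N p_Q^3).
Substituting and setting equal to 0.0355 bar^-2 gives a polynomial in X; the root in (0,1) is X = 0.746.

X = 0.746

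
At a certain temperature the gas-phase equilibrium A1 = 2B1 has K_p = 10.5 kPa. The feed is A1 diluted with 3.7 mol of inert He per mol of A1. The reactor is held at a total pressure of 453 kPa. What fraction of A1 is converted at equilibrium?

X = 0.154

Take 1 mol A1 as basis and let X be its fractional conversion, so ξ = X.
Moles: n_A1 = 1 − X; n_B1 = 2X; n_I = 3.7 (inert).
Summing: n_T = 4.7 + X.
y_i = n_i/n_T, p_i = y_i·P. K_p = p_B1^2 / (p_A1).
Setting this equal to 10.5 kPa and taking the physical root (0 < X < 1) gives X = 0.154.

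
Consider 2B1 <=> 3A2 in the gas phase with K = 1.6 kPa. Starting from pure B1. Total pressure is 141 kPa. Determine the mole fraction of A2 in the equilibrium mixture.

y_A2 = 0.195

Basis: 1 mol B1 initially; let X = conversion of B1. Extent ξ = 0.5X.
At extent ξ: n_B1 = 1 − X; n_A2 = 1.5X.
Summing: n_T = 1 + 0.5X.
Mole fractions y_i = n_i/n_T; K = p_A2^3 / (p_B1^2) with p_i = y_i·P.
Equating to 1.6 kPa and solving on 0 < X < 1: X = 0.139.
Then n_A2 = 0.208, n_T = 1.07, so y_A2 = 0.195.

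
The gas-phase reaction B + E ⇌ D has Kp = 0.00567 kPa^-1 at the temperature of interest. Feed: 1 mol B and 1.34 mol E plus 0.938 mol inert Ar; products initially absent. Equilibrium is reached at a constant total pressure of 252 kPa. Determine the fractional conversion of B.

X = 0.329

Basis: 1 mol B initially; let X = conversion of B. Extent ξ = X.
Species balance: n_B = 1 − X; n_E = 1.34 − X; n_D = X; n_I = 0.938 (inert).
Total moles n_T = 3.28 − X.
With p_i = (n_i/n_T)P, Kp = p_D / (p_B p_E).
This yields a degree-2 equation in X; solving on (0,1), X = 0.329.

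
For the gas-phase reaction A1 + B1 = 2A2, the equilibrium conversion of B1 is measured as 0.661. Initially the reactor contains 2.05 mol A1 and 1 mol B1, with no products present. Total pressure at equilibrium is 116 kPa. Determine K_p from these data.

Basis: 1 mol B1 initially; let X = conversion of B1. Extent ξ = X.
Moles: n_A1 = 2.05 − X; n_B1 = 1 − X; n_A2 = 2X.
n_T stays at 3.05 (no change in mole number).
At X = 0.661: n_A1 = 1.39, n_B1 = 0.339, n_A2 = 1.32, n_T = 3.05.
p_i = (n_i/n_T)·P. K_p = p_A2^2 / (p_A1 p_B1) = 3.71.

K_p = 3.71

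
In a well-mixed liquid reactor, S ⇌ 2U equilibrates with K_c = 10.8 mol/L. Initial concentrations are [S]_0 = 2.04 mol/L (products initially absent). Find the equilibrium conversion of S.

X = 0.665

Let X = conversion of S; extent ξ = 2.04·X mol/L.
Concentrations: [S] = 2.04 − 2.04X; [U] = 4.08X.
K_c = [U]^2 / ([S]).
Equating to 10.8 mol/L: the physical root is X = 0.665.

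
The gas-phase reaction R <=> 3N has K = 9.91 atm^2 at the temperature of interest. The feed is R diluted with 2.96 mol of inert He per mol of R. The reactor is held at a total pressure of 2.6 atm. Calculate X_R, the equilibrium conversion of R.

Take 1 mol R as basis and let X be its fractional conversion, so ξ = X.
At extent ξ: n_R = 1 − X; n_N = 3X; n_I = 2.96 (inert).
n_T = Σnᵢ = 3.96 + 2X.
y_i = n_i/n_T, p_i = y_i·P. K = p_N^3 / (p_R).
Setting this equal to 9.91 atm^2 and taking the physical root (0 < X < 1) gives X = 0.744.

X = 0.744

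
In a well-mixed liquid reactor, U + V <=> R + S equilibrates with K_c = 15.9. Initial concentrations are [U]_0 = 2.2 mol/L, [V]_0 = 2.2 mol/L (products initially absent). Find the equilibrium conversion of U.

X = 0.799

Let X = conversion of U; extent ξ = 2.2·X mol/L.
Concentrations: [U] = 2.2 − 2.2X; [V] = 2.2 − 2.2X; [R] = 2.2X; [S] = 2.2X.
K_c = [R] [S] / ([U] [V]).
Solving K_c = 15.9 for X ∈ (0,1): X = 0.799.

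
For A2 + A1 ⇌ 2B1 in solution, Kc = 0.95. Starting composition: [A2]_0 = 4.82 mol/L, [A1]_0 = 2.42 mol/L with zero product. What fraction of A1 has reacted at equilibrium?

X = 0.449

Let X = conversion of A1; extent ξ = 2.42·X mol/L.
Concentrations: [A2] = 4.82 − 2.42X; [A1] = 2.42 − 2.42X; [B1] = 4.84X.
Kc = [B1]^2 / ([A2] [A1]).
Solving Kc = 0.95 for X ∈ (0,1): X = 0.449.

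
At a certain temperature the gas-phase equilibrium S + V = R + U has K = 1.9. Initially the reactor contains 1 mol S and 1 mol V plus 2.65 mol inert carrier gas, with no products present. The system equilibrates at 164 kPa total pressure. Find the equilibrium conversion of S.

X = 0.580

Basis: 1 mol S initially; let X = conversion of S. Extent ξ = X.
At extent ξ: n_S = 1 − X; n_V = 1 − X; n_R = X; n_U = X; n_I = 2.65 (inert).
n_T stays at 4.65 (no change in mole number).
Mole fractions y_i = n_i/n_T; K = p_R p_U / (p_S p_V) with p_i = y_i·P.
Setting this equal to 1.9 and taking the physical root (0 < X < 1) gives X = 0.580.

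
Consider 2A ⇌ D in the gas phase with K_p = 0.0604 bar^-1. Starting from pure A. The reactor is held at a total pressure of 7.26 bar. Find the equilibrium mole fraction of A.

Basis: 1 mol A initially; let X = conversion of A. Extent ξ = 0.5X.
At extent ξ: n_A = 1 − X; n_D = 0.5X.
n_T = Σnᵢ = 1 − 0.5X.
Mole fractions y_i = n_i/n_T; K_p = p_D / (p_A^2) with p_i = y_i·P.
Setting this equal to 0.0604 bar^-1 and taking the physical root (0 < X < 1) gives X = 0.397.
Then n_A = 0.603, n_T = 0.801, so y_A = 0.752.

y_A = 0.752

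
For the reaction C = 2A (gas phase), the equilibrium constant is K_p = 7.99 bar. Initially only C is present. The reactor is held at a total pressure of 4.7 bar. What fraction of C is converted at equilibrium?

Let X = conversion of C (basis 1 mol C); extent of reaction ξ = X.
At extent ξ: n_C = 1 − X; n_A = 2X.
Total moles n_T = 1 + X.
With p_i = (n_i/n_T)P, K_p = p_A^2 / (p_C).
Setting this equal to 7.99 bar and taking the physical root (0 < X < 1) gives X = 0.546.

X = 0.546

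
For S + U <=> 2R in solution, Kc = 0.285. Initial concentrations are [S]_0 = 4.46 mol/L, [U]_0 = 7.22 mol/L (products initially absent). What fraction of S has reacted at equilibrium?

Let X = conversion of S; extent ξ = 4.46·X mol/L.
Concentrations: [S] = 4.46 − 4.46X; [U] = 7.22 − 4.46X; [R] = 8.92X.
Kc = [R]^2 / ([S] [U]).
Equating to 0.285: the physical root is X = 0.266.

X = 0.266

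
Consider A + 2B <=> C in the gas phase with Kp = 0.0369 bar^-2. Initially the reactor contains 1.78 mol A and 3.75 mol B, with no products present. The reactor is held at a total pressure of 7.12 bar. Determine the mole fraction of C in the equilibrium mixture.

y_C = 0.162

Basis: 1.78 mol A initially; let X = conversion of A. Extent ξ = 1.78X.
Moles: n_A = 1.78 − 1.78X; n_B = 3.75 − 3.56X; n_C = 1.78X.
n_T = Σnᵢ = 5.53 − 3.56X.
With p_i = (n_i/n_T)P, Kp = p_C / (p_A p_B^2).
Setting this equal to 0.0369 bar^-2 and taking the physical root (0 < X < 1) gives X = 0.381.
Then n_C = 0.678, n_T = 4.17, so y_C = 0.162.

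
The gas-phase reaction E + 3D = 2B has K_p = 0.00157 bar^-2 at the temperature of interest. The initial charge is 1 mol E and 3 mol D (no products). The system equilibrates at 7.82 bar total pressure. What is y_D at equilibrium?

Basis: 1 mol E initially; let X = conversion of E. Extent ξ = X.
Mole table: n_E = 1 − X; n_D = 3 − 3X; n_B = 2X.
Total moles n_T = 4 − 2X.
Mole fractions y_i = n_i/n_T; K_p = p_B^2 / (p_E p_D^3) with p_i = y_i·P.
Equating to 0.00157 bar^-2 and solving on 0 < X < 1: X = 0.156.
Then n_D = 2.53, n_T = 3.69, so y_D = 0.687.

y_D = 0.687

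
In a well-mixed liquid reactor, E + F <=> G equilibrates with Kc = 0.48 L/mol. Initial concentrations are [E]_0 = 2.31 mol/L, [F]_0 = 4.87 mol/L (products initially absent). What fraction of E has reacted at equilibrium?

Let X = conversion of E; extent ξ = 2.31·X mol/L.
Concentrations: [E] = 2.31 − 2.31X; [F] = 4.87 − 2.31X; [G] = 2.31X.
Kc = [G] / ([E] [F]).
Setting equal to 0.48 and solving for X on (0,1) gives X = 0.622.

X = 0.622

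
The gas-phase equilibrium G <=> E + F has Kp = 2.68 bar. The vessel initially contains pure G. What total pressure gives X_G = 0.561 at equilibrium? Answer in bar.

Take 1 mol G as basis and let X be its fractional conversion, so ξ = X.
Moles: n_G = 1 − X; n_E = X; n_F = X.
n_T = Σnᵢ = 1 + X.
Kp = p_E p_F / (p_G) with p_i = (n_i/n_T)·P.
At X = 0.561: the mole-fraction product g(X) = Π y_i^ν_i = 0.4593. Since Kp = g(X)·P^{1}, P = (Kp/g)^(1/1) = (2.68/0.4593)^(1/1) = 5.84 bar.

P = 5.84 bar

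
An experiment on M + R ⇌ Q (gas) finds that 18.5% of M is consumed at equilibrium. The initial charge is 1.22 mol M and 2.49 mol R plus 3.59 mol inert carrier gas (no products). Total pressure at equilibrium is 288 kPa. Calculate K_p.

Let X = conversion of M (basis 1.22 mol M); extent of reaction ξ = 1.22X.
Mole table: n_M = 1.22 − 1.22X; n_R = 2.49 − 1.22X; n_Q = 1.22X; n_I = 3.59 (inert).
Total moles n_T = 7.3 − 1.22X.
At X = 0.185: n_M = 0.994, n_R = 2.26, n_Q = 0.226, n_T = 7.07.
p_i = (n_i/n_T)·P. K_p = p_Q / (p_M p_R) = 0.00246 kPa^-1.

K_p = 0.00246 kPa^-1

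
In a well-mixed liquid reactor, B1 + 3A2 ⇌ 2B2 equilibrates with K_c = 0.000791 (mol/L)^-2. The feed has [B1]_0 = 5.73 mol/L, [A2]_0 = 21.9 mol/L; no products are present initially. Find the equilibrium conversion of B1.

Let X = conversion of B1; extent ξ = 5.73·X mol/L.
Concentrations: [B1] = 5.73 − 5.73X; [A2] = 21.9 − 17.2X; [B2] = 11.5X.
K_c = [B2]^2 / ([B1] [A2]^3).
Setting equal to 0.000791 and solving for X on (0,1) gives X = 0.321.

X = 0.321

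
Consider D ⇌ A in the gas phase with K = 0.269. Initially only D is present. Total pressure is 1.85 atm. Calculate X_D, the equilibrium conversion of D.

Let X = conversion of D (basis 1 mol D); extent of reaction ξ = X.
At extent ξ: n_D = 1 − X; n_A = X.
n_T stays at 1 (no change in mole number).
With p_i = (n_i/n_T)P, K = p_A / (p_D).
Substituting and setting equal to 0.269 gives a polynomial in X; the root in (0,1) is X = 0.212.

X = 0.212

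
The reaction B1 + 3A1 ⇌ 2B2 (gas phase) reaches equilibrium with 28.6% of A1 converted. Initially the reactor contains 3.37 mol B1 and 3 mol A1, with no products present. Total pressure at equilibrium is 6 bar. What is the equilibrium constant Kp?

Let X = conversion of A1 (basis 3 mol A1); extent of reaction ξ = X.
At extent ξ: n_B1 = 3.37 − X; n_A1 = 3 − 3X; n_B2 = 2X.
n_T = Σnᵢ = 6.37 − 2X.
At X = 0.286: n_B1 = 3.08, n_A1 = 2.14, n_B2 = 0.572, n_T = 5.8.
p_i = (n_i/n_T)·P. Kp = p_B2^2 / (p_B1 p_A1^3) = 0.0101 bar^-2.

Kp = 0.0101 bar^-2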